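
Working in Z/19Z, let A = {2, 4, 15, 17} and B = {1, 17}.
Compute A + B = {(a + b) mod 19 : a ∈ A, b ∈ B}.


Work in Z/19Z: reduce every sum a + b modulo 19.
Enumerate all 8 pairs:
a = 2: 2+1=3, 2+17=0
a = 4: 4+1=5, 4+17=2
a = 15: 15+1=16, 15+17=13
a = 17: 17+1=18, 17+17=15
Distinct residues collected: {0, 2, 3, 5, 13, 15, 16, 18}
|A + B| = 8 (out of 19 total residues).

A + B = {0, 2, 3, 5, 13, 15, 16, 18}


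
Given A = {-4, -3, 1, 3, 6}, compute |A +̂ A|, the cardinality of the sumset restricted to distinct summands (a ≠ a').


Restricted sumset: A +̂ A = {a + a' : a ∈ A, a' ∈ A, a ≠ a'}.
Equivalently, take A + A and drop any sum 2a that is achievable ONLY as a + a for a ∈ A (i.e. sums representable only with equal summands).
Enumerate pairs (a, a') with a < a' (symmetric, so each unordered pair gives one sum; this covers all a ≠ a'):
  -4 + -3 = -7
  -4 + 1 = -3
  -4 + 3 = -1
  -4 + 6 = 2
  -3 + 1 = -2
  -3 + 3 = 0
  -3 + 6 = 3
  1 + 3 = 4
  1 + 6 = 7
  3 + 6 = 9
Collected distinct sums: {-7, -3, -2, -1, 0, 2, 3, 4, 7, 9}
|A +̂ A| = 10
(Reference bound: |A +̂ A| ≥ 2|A| - 3 for |A| ≥ 2, with |A| = 5 giving ≥ 7.)

|A +̂ A| = 10


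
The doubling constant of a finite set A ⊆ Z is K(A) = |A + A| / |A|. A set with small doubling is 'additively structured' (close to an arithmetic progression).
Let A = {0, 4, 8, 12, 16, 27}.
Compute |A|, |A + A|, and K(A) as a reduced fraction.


|A| = 6.
Compute A + A by enumerating all 36 pairs.
A + A = {0, 4, 8, 12, 16, 20, 24, 27, 28, 31, 32, 35, 39, 43, 54}, so |A + A| = 15.
K = |A + A| / |A| = 15/6 = 5/2 ≈ 2.5000.
Reference: AP of size 6 gives K = 11/6 ≈ 1.8333; a fully generic set of size 6 gives K ≈ 3.5000.

|A| = 6, |A + A| = 15, K = 15/6 = 5/2.


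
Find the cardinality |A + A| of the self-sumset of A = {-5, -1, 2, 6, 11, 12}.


A + A = {a + a' : a, a' ∈ A}; |A| = 6.
General bounds: 2|A| - 1 ≤ |A + A| ≤ |A|(|A|+1)/2, i.e. 11 ≤ |A + A| ≤ 21.
Lower bound 2|A|-1 is attained iff A is an arithmetic progression.
Enumerate sums a + a' for a ≤ a' (symmetric, so this suffices):
a = -5: -5+-5=-10, -5+-1=-6, -5+2=-3, -5+6=1, -5+11=6, -5+12=7
a = -1: -1+-1=-2, -1+2=1, -1+6=5, -1+11=10, -1+12=11
a = 2: 2+2=4, 2+6=8, 2+11=13, 2+12=14
a = 6: 6+6=12, 6+11=17, 6+12=18
a = 11: 11+11=22, 11+12=23
a = 12: 12+12=24
Distinct sums: {-10, -6, -3, -2, 1, 4, 5, 6, 7, 8, 10, 11, 12, 13, 14, 17, 18, 22, 23, 24}
|A + A| = 20

|A + A| = 20


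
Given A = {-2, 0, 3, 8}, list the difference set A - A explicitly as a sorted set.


A - A = {a - a' : a, a' ∈ A}.
Compute a - a' for each ordered pair (a, a'):
a = -2: -2--2=0, -2-0=-2, -2-3=-5, -2-8=-10
a = 0: 0--2=2, 0-0=0, 0-3=-3, 0-8=-8
a = 3: 3--2=5, 3-0=3, 3-3=0, 3-8=-5
a = 8: 8--2=10, 8-0=8, 8-3=5, 8-8=0
Collecting distinct values (and noting 0 appears from a-a):
A - A = {-10, -8, -5, -3, -2, 0, 2, 3, 5, 8, 10}
|A - A| = 11

A - A = {-10, -8, -5, -3, -2, 0, 2, 3, 5, 8, 10}


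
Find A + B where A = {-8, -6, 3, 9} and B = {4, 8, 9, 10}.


A + B = {a + b : a ∈ A, b ∈ B}.
Enumerate all |A|·|B| = 4·4 = 16 pairs (a, b) and collect distinct sums.
a = -8: -8+4=-4, -8+8=0, -8+9=1, -8+10=2
a = -6: -6+4=-2, -6+8=2, -6+9=3, -6+10=4
a = 3: 3+4=7, 3+8=11, 3+9=12, 3+10=13
a = 9: 9+4=13, 9+8=17, 9+9=18, 9+10=19
Collecting distinct sums: A + B = {-4, -2, 0, 1, 2, 3, 4, 7, 11, 12, 13, 17, 18, 19}
|A + B| = 14

A + B = {-4, -2, 0, 1, 2, 3, 4, 7, 11, 12, 13, 17, 18, 19}


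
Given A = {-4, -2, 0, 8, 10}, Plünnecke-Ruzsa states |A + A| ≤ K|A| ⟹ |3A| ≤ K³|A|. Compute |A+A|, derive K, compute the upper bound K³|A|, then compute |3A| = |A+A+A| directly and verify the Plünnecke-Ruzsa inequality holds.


|A| = 5.
Step 1: Compute A + A by enumerating all 25 pairs.
A + A = {-8, -6, -4, -2, 0, 4, 6, 8, 10, 16, 18, 20}, so |A + A| = 12.
Step 2: Doubling constant K = |A + A|/|A| = 12/5 = 12/5 ≈ 2.4000.
Step 3: Plünnecke-Ruzsa gives |3A| ≤ K³·|A| = (2.4000)³ · 5 ≈ 69.1200.
Step 4: Compute 3A = A + A + A directly by enumerating all triples (a,b,c) ∈ A³; |3A| = 21.
Step 5: Check 21 ≤ 69.1200? Yes ✓.

K = 12/5, Plünnecke-Ruzsa bound K³|A| ≈ 69.1200, |3A| = 21, inequality holds.


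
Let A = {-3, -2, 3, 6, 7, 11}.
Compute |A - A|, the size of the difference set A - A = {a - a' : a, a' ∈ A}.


A - A = {a - a' : a, a' ∈ A}; |A| = 6.
Bounds: 2|A|-1 ≤ |A - A| ≤ |A|² - |A| + 1, i.e. 11 ≤ |A - A| ≤ 31.
Note: 0 ∈ A - A always (from a - a). The set is symmetric: if d ∈ A - A then -d ∈ A - A.
Enumerate nonzero differences d = a - a' with a > a' (then include -d):
Positive differences: {1, 3, 4, 5, 6, 8, 9, 10, 13, 14}
Full difference set: {0} ∪ (positive diffs) ∪ (negative diffs).
|A - A| = 1 + 2·10 = 21 (matches direct enumeration: 21).

|A - A| = 21


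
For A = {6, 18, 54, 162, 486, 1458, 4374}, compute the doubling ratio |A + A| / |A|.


|A| = 7.
Compute A + A by enumerating all 49 pairs.
A + A = {12, 24, 36, 60, 72, 108, 168, 180, 216, 324, 492, 504, 540, 648, 972, 1464, 1476, 1512, 1620, 1944, 2916, 4380, 4392, 4428, 4536, 4860, 5832, 8748}, so |A + A| = 28.
K = |A + A| / |A| = 28/7 = 4/1 ≈ 4.0000.
Reference: AP of size 7 gives K = 13/7 ≈ 1.8571; a fully generic set of size 7 gives K ≈ 4.0000.

|A| = 7, |A + A| = 28, K = 28/7 = 4/1.


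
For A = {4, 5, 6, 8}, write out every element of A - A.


A - A = {a - a' : a, a' ∈ A}.
Compute a - a' for each ordered pair (a, a'):
a = 4: 4-4=0, 4-5=-1, 4-6=-2, 4-8=-4
a = 5: 5-4=1, 5-5=0, 5-6=-1, 5-8=-3
a = 6: 6-4=2, 6-5=1, 6-6=0, 6-8=-2
a = 8: 8-4=4, 8-5=3, 8-6=2, 8-8=0
Collecting distinct values (and noting 0 appears from a-a):
A - A = {-4, -3, -2, -1, 0, 1, 2, 3, 4}
|A - A| = 9

A - A = {-4, -3, -2, -1, 0, 1, 2, 3, 4}


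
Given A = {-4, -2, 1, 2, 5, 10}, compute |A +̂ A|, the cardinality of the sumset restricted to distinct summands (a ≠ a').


Restricted sumset: A +̂ A = {a + a' : a ∈ A, a' ∈ A, a ≠ a'}.
Equivalently, take A + A and drop any sum 2a that is achievable ONLY as a + a for a ∈ A (i.e. sums representable only with equal summands).
Enumerate pairs (a, a') with a < a' (symmetric, so each unordered pair gives one sum; this covers all a ≠ a'):
  -4 + -2 = -6
  -4 + 1 = -3
  -4 + 2 = -2
  -4 + 5 = 1
  -4 + 10 = 6
  -2 + 1 = -1
  -2 + 2 = 0
  -2 + 5 = 3
  -2 + 10 = 8
  1 + 2 = 3
  1 + 5 = 6
  1 + 10 = 11
  2 + 5 = 7
  2 + 10 = 12
  5 + 10 = 15
Collected distinct sums: {-6, -3, -2, -1, 0, 1, 3, 6, 7, 8, 11, 12, 15}
|A +̂ A| = 13
(Reference bound: |A +̂ A| ≥ 2|A| - 3 for |A| ≥ 2, with |A| = 6 giving ≥ 9.)

|A +̂ A| = 13


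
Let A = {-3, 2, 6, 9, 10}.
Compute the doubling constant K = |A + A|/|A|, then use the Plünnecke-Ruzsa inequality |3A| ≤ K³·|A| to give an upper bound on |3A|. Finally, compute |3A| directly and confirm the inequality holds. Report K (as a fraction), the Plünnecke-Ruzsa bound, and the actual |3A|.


|A| = 5.
Step 1: Compute A + A by enumerating all 25 pairs.
A + A = {-6, -1, 3, 4, 6, 7, 8, 11, 12, 15, 16, 18, 19, 20}, so |A + A| = 14.
Step 2: Doubling constant K = |A + A|/|A| = 14/5 = 14/5 ≈ 2.8000.
Step 3: Plünnecke-Ruzsa gives |3A| ≤ K³·|A| = (2.8000)³ · 5 ≈ 109.7600.
Step 4: Compute 3A = A + A + A directly by enumerating all triples (a,b,c) ∈ A³; |3A| = 28.
Step 5: Check 28 ≤ 109.7600? Yes ✓.

K = 14/5, Plünnecke-Ruzsa bound K³|A| ≈ 109.7600, |3A| = 28, inequality holds.


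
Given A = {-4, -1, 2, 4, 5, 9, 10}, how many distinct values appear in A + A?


A + A = {a + a' : a, a' ∈ A}; |A| = 7.
General bounds: 2|A| - 1 ≤ |A + A| ≤ |A|(|A|+1)/2, i.e. 13 ≤ |A + A| ≤ 28.
Lower bound 2|A|-1 is attained iff A is an arithmetic progression.
Enumerate sums a + a' for a ≤ a' (symmetric, so this suffices):
a = -4: -4+-4=-8, -4+-1=-5, -4+2=-2, -4+4=0, -4+5=1, -4+9=5, -4+10=6
a = -1: -1+-1=-2, -1+2=1, -1+4=3, -1+5=4, -1+9=8, -1+10=9
a = 2: 2+2=4, 2+4=6, 2+5=7, 2+9=11, 2+10=12
a = 4: 4+4=8, 4+5=9, 4+9=13, 4+10=14
a = 5: 5+5=10, 5+9=14, 5+10=15
a = 9: 9+9=18, 9+10=19
a = 10: 10+10=20
Distinct sums: {-8, -5, -2, 0, 1, 3, 4, 5, 6, 7, 8, 9, 10, 11, 12, 13, 14, 15, 18, 19, 20}
|A + A| = 21

|A + A| = 21


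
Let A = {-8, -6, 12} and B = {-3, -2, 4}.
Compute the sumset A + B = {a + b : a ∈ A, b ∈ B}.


A + B = {a + b : a ∈ A, b ∈ B}.
Enumerate all |A|·|B| = 3·3 = 9 pairs (a, b) and collect distinct sums.
a = -8: -8+-3=-11, -8+-2=-10, -8+4=-4
a = -6: -6+-3=-9, -6+-2=-8, -6+4=-2
a = 12: 12+-3=9, 12+-2=10, 12+4=16
Collecting distinct sums: A + B = {-11, -10, -9, -8, -4, -2, 9, 10, 16}
|A + B| = 9

A + B = {-11, -10, -9, -8, -4, -2, 9, 10, 16}


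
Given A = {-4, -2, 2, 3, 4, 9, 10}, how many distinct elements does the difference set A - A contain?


A - A = {a - a' : a, a' ∈ A}; |A| = 7.
Bounds: 2|A|-1 ≤ |A - A| ≤ |A|² - |A| + 1, i.e. 13 ≤ |A - A| ≤ 43.
Note: 0 ∈ A - A always (from a - a). The set is symmetric: if d ∈ A - A then -d ∈ A - A.
Enumerate nonzero differences d = a - a' with a > a' (then include -d):
Positive differences: {1, 2, 4, 5, 6, 7, 8, 11, 12, 13, 14}
Full difference set: {0} ∪ (positive diffs) ∪ (negative diffs).
|A - A| = 1 + 2·11 = 23 (matches direct enumeration: 23).

|A - A| = 23


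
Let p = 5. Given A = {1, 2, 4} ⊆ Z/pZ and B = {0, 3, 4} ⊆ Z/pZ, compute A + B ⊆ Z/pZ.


Work in Z/5Z: reduce every sum a + b modulo 5.
Enumerate all 9 pairs:
a = 1: 1+0=1, 1+3=4, 1+4=0
a = 2: 2+0=2, 2+3=0, 2+4=1
a = 4: 4+0=4, 4+3=2, 4+4=3
Distinct residues collected: {0, 1, 2, 3, 4}
|A + B| = 5 (out of 5 total residues).

A + B = {0, 1, 2, 3, 4}


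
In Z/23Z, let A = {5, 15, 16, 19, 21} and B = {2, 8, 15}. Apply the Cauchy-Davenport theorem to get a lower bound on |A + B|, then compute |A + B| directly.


Cauchy-Davenport: |A + B| ≥ min(p, |A| + |B| - 1) for A, B nonempty in Z/pZ.
|A| = 5, |B| = 3, p = 23.
CD lower bound = min(23, 5 + 3 - 1) = min(23, 7) = 7.
Compute A + B mod 23 directly:
a = 5: 5+2=7, 5+8=13, 5+15=20
a = 15: 15+2=17, 15+8=0, 15+15=7
a = 16: 16+2=18, 16+8=1, 16+15=8
a = 19: 19+2=21, 19+8=4, 19+15=11
a = 21: 21+2=0, 21+8=6, 21+15=13
A + B = {0, 1, 4, 6, 7, 8, 11, 13, 17, 18, 20, 21}, so |A + B| = 12.
Verify: 12 ≥ 7? Yes ✓.

CD lower bound = 7, actual |A + B| = 12.


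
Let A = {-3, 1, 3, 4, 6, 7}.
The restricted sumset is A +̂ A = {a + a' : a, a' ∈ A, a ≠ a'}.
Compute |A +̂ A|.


Restricted sumset: A +̂ A = {a + a' : a ∈ A, a' ∈ A, a ≠ a'}.
Equivalently, take A + A and drop any sum 2a that is achievable ONLY as a + a for a ∈ A (i.e. sums representable only with equal summands).
Enumerate pairs (a, a') with a < a' (symmetric, so each unordered pair gives one sum; this covers all a ≠ a'):
  -3 + 1 = -2
  -3 + 3 = 0
  -3 + 4 = 1
  -3 + 6 = 3
  -3 + 7 = 4
  1 + 3 = 4
  1 + 4 = 5
  1 + 6 = 7
  1 + 7 = 8
  3 + 4 = 7
  3 + 6 = 9
  3 + 7 = 10
  4 + 6 = 10
  4 + 7 = 11
  6 + 7 = 13
Collected distinct sums: {-2, 0, 1, 3, 4, 5, 7, 8, 9, 10, 11, 13}
|A +̂ A| = 12
(Reference bound: |A +̂ A| ≥ 2|A| - 3 for |A| ≥ 2, with |A| = 6 giving ≥ 9.)

|A +̂ A| = 12


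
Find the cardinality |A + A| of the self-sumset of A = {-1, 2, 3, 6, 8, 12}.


A + A = {a + a' : a, a' ∈ A}; |A| = 6.
General bounds: 2|A| - 1 ≤ |A + A| ≤ |A|(|A|+1)/2, i.e. 11 ≤ |A + A| ≤ 21.
Lower bound 2|A|-1 is attained iff A is an arithmetic progression.
Enumerate sums a + a' for a ≤ a' (symmetric, so this suffices):
a = -1: -1+-1=-2, -1+2=1, -1+3=2, -1+6=5, -1+8=7, -1+12=11
a = 2: 2+2=4, 2+3=5, 2+6=8, 2+8=10, 2+12=14
a = 3: 3+3=6, 3+6=9, 3+8=11, 3+12=15
a = 6: 6+6=12, 6+8=14, 6+12=18
a = 8: 8+8=16, 8+12=20
a = 12: 12+12=24
Distinct sums: {-2, 1, 2, 4, 5, 6, 7, 8, 9, 10, 11, 12, 14, 15, 16, 18, 20, 24}
|A + A| = 18

|A + A| = 18


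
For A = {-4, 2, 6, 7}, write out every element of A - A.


A - A = {a - a' : a, a' ∈ A}.
Compute a - a' for each ordered pair (a, a'):
a = -4: -4--4=0, -4-2=-6, -4-6=-10, -4-7=-11
a = 2: 2--4=6, 2-2=0, 2-6=-4, 2-7=-5
a = 6: 6--4=10, 6-2=4, 6-6=0, 6-7=-1
a = 7: 7--4=11, 7-2=5, 7-6=1, 7-7=0
Collecting distinct values (and noting 0 appears from a-a):
A - A = {-11, -10, -6, -5, -4, -1, 0, 1, 4, 5, 6, 10, 11}
|A - A| = 13

A - A = {-11, -10, -6, -5, -4, -1, 0, 1, 4, 5, 6, 10, 11}


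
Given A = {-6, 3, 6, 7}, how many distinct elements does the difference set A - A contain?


A - A = {a - a' : a, a' ∈ A}; |A| = 4.
Bounds: 2|A|-1 ≤ |A - A| ≤ |A|² - |A| + 1, i.e. 7 ≤ |A - A| ≤ 13.
Note: 0 ∈ A - A always (from a - a). The set is symmetric: if d ∈ A - A then -d ∈ A - A.
Enumerate nonzero differences d = a - a' with a > a' (then include -d):
Positive differences: {1, 3, 4, 9, 12, 13}
Full difference set: {0} ∪ (positive diffs) ∪ (negative diffs).
|A - A| = 1 + 2·6 = 13 (matches direct enumeration: 13).

|A - A| = 13


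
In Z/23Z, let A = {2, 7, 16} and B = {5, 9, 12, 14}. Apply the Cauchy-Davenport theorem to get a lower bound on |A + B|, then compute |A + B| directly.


Cauchy-Davenport: |A + B| ≥ min(p, |A| + |B| - 1) for A, B nonempty in Z/pZ.
|A| = 3, |B| = 4, p = 23.
CD lower bound = min(23, 3 + 4 - 1) = min(23, 6) = 6.
Compute A + B mod 23 directly:
a = 2: 2+5=7, 2+9=11, 2+12=14, 2+14=16
a = 7: 7+5=12, 7+9=16, 7+12=19, 7+14=21
a = 16: 16+5=21, 16+9=2, 16+12=5, 16+14=7
A + B = {2, 5, 7, 11, 12, 14, 16, 19, 21}, so |A + B| = 9.
Verify: 9 ≥ 6? Yes ✓.

CD lower bound = 6, actual |A + B| = 9.


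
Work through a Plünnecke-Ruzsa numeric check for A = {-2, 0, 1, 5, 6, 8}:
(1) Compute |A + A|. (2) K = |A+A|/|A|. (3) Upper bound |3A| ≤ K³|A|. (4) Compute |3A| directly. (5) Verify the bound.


|A| = 6.
Step 1: Compute A + A by enumerating all 36 pairs.
A + A = {-4, -2, -1, 0, 1, 2, 3, 4, 5, 6, 7, 8, 9, 10, 11, 12, 13, 14, 16}, so |A + A| = 19.
Step 2: Doubling constant K = |A + A|/|A| = 19/6 = 19/6 ≈ 3.1667.
Step 3: Plünnecke-Ruzsa gives |3A| ≤ K³·|A| = (3.1667)³ · 6 ≈ 190.5278.
Step 4: Compute 3A = A + A + A directly by enumerating all triples (a,b,c) ∈ A³; |3A| = 29.
Step 5: Check 29 ≤ 190.5278? Yes ✓.

K = 19/6, Plünnecke-Ruzsa bound K³|A| ≈ 190.5278, |3A| = 29, inequality holds.


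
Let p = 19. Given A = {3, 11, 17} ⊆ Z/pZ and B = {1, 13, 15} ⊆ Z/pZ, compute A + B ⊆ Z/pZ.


Work in Z/19Z: reduce every sum a + b modulo 19.
Enumerate all 9 pairs:
a = 3: 3+1=4, 3+13=16, 3+15=18
a = 11: 11+1=12, 11+13=5, 11+15=7
a = 17: 17+1=18, 17+13=11, 17+15=13
Distinct residues collected: {4, 5, 7, 11, 12, 13, 16, 18}
|A + B| = 8 (out of 19 total residues).

A + B = {4, 5, 7, 11, 12, 13, 16, 18}


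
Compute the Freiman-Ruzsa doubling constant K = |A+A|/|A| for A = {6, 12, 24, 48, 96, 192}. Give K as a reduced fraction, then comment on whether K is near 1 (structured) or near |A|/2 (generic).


|A| = 6.
Compute A + A by enumerating all 36 pairs.
A + A = {12, 18, 24, 30, 36, 48, 54, 60, 72, 96, 102, 108, 120, 144, 192, 198, 204, 216, 240, 288, 384}, so |A + A| = 21.
K = |A + A| / |A| = 21/6 = 7/2 ≈ 3.5000.
Reference: AP of size 6 gives K = 11/6 ≈ 1.8333; a fully generic set of size 6 gives K ≈ 3.5000.

|A| = 6, |A + A| = 21, K = 21/6 = 7/2.


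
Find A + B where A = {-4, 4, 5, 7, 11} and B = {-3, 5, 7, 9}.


A + B = {a + b : a ∈ A, b ∈ B}.
Enumerate all |A|·|B| = 5·4 = 20 pairs (a, b) and collect distinct sums.
a = -4: -4+-3=-7, -4+5=1, -4+7=3, -4+9=5
a = 4: 4+-3=1, 4+5=9, 4+7=11, 4+9=13
a = 5: 5+-3=2, 5+5=10, 5+7=12, 5+9=14
a = 7: 7+-3=4, 7+5=12, 7+7=14, 7+9=16
a = 11: 11+-3=8, 11+5=16, 11+7=18, 11+9=20
Collecting distinct sums: A + B = {-7, 1, 2, 3, 4, 5, 8, 9, 10, 11, 12, 13, 14, 16, 18, 20}
|A + B| = 16

A + B = {-7, 1, 2, 3, 4, 5, 8, 9, 10, 11, 12, 13, 14, 16, 18, 20}


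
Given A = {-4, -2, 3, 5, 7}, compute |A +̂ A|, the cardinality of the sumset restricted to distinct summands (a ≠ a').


Restricted sumset: A +̂ A = {a + a' : a ∈ A, a' ∈ A, a ≠ a'}.
Equivalently, take A + A and drop any sum 2a that is achievable ONLY as a + a for a ∈ A (i.e. sums representable only with equal summands).
Enumerate pairs (a, a') with a < a' (symmetric, so each unordered pair gives one sum; this covers all a ≠ a'):
  -4 + -2 = -6
  -4 + 3 = -1
  -4 + 5 = 1
  -4 + 7 = 3
  -2 + 3 = 1
  -2 + 5 = 3
  -2 + 7 = 5
  3 + 5 = 8
  3 + 7 = 10
  5 + 7 = 12
Collected distinct sums: {-6, -1, 1, 3, 5, 8, 10, 12}
|A +̂ A| = 8
(Reference bound: |A +̂ A| ≥ 2|A| - 3 for |A| ≥ 2, with |A| = 5 giving ≥ 7.)

|A +̂ A| = 8


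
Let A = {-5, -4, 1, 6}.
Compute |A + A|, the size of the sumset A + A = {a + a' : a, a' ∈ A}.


A + A = {a + a' : a, a' ∈ A}; |A| = 4.
General bounds: 2|A| - 1 ≤ |A + A| ≤ |A|(|A|+1)/2, i.e. 7 ≤ |A + A| ≤ 10.
Lower bound 2|A|-1 is attained iff A is an arithmetic progression.
Enumerate sums a + a' for a ≤ a' (symmetric, so this suffices):
a = -5: -5+-5=-10, -5+-4=-9, -5+1=-4, -5+6=1
a = -4: -4+-4=-8, -4+1=-3, -4+6=2
a = 1: 1+1=2, 1+6=7
a = 6: 6+6=12
Distinct sums: {-10, -9, -8, -4, -3, 1, 2, 7, 12}
|A + A| = 9

|A + A| = 9


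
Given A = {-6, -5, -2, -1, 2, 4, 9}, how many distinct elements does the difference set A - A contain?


A - A = {a - a' : a, a' ∈ A}; |A| = 7.
Bounds: 2|A|-1 ≤ |A - A| ≤ |A|² - |A| + 1, i.e. 13 ≤ |A - A| ≤ 43.
Note: 0 ∈ A - A always (from a - a). The set is symmetric: if d ∈ A - A then -d ∈ A - A.
Enumerate nonzero differences d = a - a' with a > a' (then include -d):
Positive differences: {1, 2, 3, 4, 5, 6, 7, 8, 9, 10, 11, 14, 15}
Full difference set: {0} ∪ (positive diffs) ∪ (negative diffs).
|A - A| = 1 + 2·13 = 27 (matches direct enumeration: 27).

|A - A| = 27


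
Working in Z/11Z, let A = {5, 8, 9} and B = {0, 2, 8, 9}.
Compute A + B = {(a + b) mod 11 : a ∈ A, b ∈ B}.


Work in Z/11Z: reduce every sum a + b modulo 11.
Enumerate all 12 pairs:
a = 5: 5+0=5, 5+2=7, 5+8=2, 5+9=3
a = 8: 8+0=8, 8+2=10, 8+8=5, 8+9=6
a = 9: 9+0=9, 9+2=0, 9+8=6, 9+9=7
Distinct residues collected: {0, 2, 3, 5, 6, 7, 8, 9, 10}
|A + B| = 9 (out of 11 total residues).

A + B = {0, 2, 3, 5, 6, 7, 8, 9, 10}


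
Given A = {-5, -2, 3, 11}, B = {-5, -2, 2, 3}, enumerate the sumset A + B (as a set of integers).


A + B = {a + b : a ∈ A, b ∈ B}.
Enumerate all |A|·|B| = 4·4 = 16 pairs (a, b) and collect distinct sums.
a = -5: -5+-5=-10, -5+-2=-7, -5+2=-3, -5+3=-2
a = -2: -2+-5=-7, -2+-2=-4, -2+2=0, -2+3=1
a = 3: 3+-5=-2, 3+-2=1, 3+2=5, 3+3=6
a = 11: 11+-5=6, 11+-2=9, 11+2=13, 11+3=14
Collecting distinct sums: A + B = {-10, -7, -4, -3, -2, 0, 1, 5, 6, 9, 13, 14}
|A + B| = 12

A + B = {-10, -7, -4, -3, -2, 0, 1, 5, 6, 9, 13, 14}


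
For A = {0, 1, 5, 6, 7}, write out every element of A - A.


A - A = {a - a' : a, a' ∈ A}.
Compute a - a' for each ordered pair (a, a'):
a = 0: 0-0=0, 0-1=-1, 0-5=-5, 0-6=-6, 0-7=-7
a = 1: 1-0=1, 1-1=0, 1-5=-4, 1-6=-5, 1-7=-6
a = 5: 5-0=5, 5-1=4, 5-5=0, 5-6=-1, 5-7=-2
a = 6: 6-0=6, 6-1=5, 6-5=1, 6-6=0, 6-7=-1
a = 7: 7-0=7, 7-1=6, 7-5=2, 7-6=1, 7-7=0
Collecting distinct values (and noting 0 appears from a-a):
A - A = {-7, -6, -5, -4, -2, -1, 0, 1, 2, 4, 5, 6, 7}
|A - A| = 13

A - A = {-7, -6, -5, -4, -2, -1, 0, 1, 2, 4, 5, 6, 7}


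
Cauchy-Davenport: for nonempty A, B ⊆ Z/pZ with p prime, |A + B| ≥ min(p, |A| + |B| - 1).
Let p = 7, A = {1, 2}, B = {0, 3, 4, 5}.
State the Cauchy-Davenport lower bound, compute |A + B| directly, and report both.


Cauchy-Davenport: |A + B| ≥ min(p, |A| + |B| - 1) for A, B nonempty in Z/pZ.
|A| = 2, |B| = 4, p = 7.
CD lower bound = min(7, 2 + 4 - 1) = min(7, 5) = 5.
Compute A + B mod 7 directly:
a = 1: 1+0=1, 1+3=4, 1+4=5, 1+5=6
a = 2: 2+0=2, 2+3=5, 2+4=6, 2+5=0
A + B = {0, 1, 2, 4, 5, 6}, so |A + B| = 6.
Verify: 6 ≥ 5? Yes ✓.

CD lower bound = 5, actual |A + B| = 6.


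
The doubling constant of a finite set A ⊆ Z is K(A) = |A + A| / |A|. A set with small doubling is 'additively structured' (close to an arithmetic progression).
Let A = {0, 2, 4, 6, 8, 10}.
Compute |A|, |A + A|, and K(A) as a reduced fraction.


|A| = 6.
Compute A + A by enumerating all 36 pairs.
A + A = {0, 2, 4, 6, 8, 10, 12, 14, 16, 18, 20}, so |A + A| = 11.
K = |A + A| / |A| = 11/6 (already in lowest terms) ≈ 1.8333.
Reference: AP of size 6 gives K = 11/6 ≈ 1.8333; a fully generic set of size 6 gives K ≈ 3.5000.

|A| = 6, |A + A| = 11, K = 11/6.


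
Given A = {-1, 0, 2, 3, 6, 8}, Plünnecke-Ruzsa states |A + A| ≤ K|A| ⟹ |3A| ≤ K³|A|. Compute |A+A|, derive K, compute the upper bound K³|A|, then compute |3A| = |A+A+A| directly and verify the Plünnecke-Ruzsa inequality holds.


|A| = 6.
Step 1: Compute A + A by enumerating all 36 pairs.
A + A = {-2, -1, 0, 1, 2, 3, 4, 5, 6, 7, 8, 9, 10, 11, 12, 14, 16}, so |A + A| = 17.
Step 2: Doubling constant K = |A + A|/|A| = 17/6 = 17/6 ≈ 2.8333.
Step 3: Plünnecke-Ruzsa gives |3A| ≤ K³·|A| = (2.8333)³ · 6 ≈ 136.4722.
Step 4: Compute 3A = A + A + A directly by enumerating all triples (a,b,c) ∈ A³; |3A| = 26.
Step 5: Check 26 ≤ 136.4722? Yes ✓.

K = 17/6, Plünnecke-Ruzsa bound K³|A| ≈ 136.4722, |3A| = 26, inequality holds.


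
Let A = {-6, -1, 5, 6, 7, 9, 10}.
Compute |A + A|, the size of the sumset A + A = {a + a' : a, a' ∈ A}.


A + A = {a + a' : a, a' ∈ A}; |A| = 7.
General bounds: 2|A| - 1 ≤ |A + A| ≤ |A|(|A|+1)/2, i.e. 13 ≤ |A + A| ≤ 28.
Lower bound 2|A|-1 is attained iff A is an arithmetic progression.
Enumerate sums a + a' for a ≤ a' (symmetric, so this suffices):
a = -6: -6+-6=-12, -6+-1=-7, -6+5=-1, -6+6=0, -6+7=1, -6+9=3, -6+10=4
a = -1: -1+-1=-2, -1+5=4, -1+6=5, -1+7=6, -1+9=8, -1+10=9
a = 5: 5+5=10, 5+6=11, 5+7=12, 5+9=14, 5+10=15
a = 6: 6+6=12, 6+7=13, 6+9=15, 6+10=16
a = 7: 7+7=14, 7+9=16, 7+10=17
a = 9: 9+9=18, 9+10=19
a = 10: 10+10=20
Distinct sums: {-12, -7, -2, -1, 0, 1, 3, 4, 5, 6, 8, 9, 10, 11, 12, 13, 14, 15, 16, 17, 18, 19, 20}
|A + A| = 23

|A + A| = 23


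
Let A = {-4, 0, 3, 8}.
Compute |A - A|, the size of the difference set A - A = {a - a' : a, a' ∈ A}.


A - A = {a - a' : a, a' ∈ A}; |A| = 4.
Bounds: 2|A|-1 ≤ |A - A| ≤ |A|² - |A| + 1, i.e. 7 ≤ |A - A| ≤ 13.
Note: 0 ∈ A - A always (from a - a). The set is symmetric: if d ∈ A - A then -d ∈ A - A.
Enumerate nonzero differences d = a - a' with a > a' (then include -d):
Positive differences: {3, 4, 5, 7, 8, 12}
Full difference set: {0} ∪ (positive diffs) ∪ (negative diffs).
|A - A| = 1 + 2·6 = 13 (matches direct enumeration: 13).

|A - A| = 13


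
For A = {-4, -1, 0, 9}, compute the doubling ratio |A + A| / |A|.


|A| = 4.
Compute A + A by enumerating all 16 pairs.
A + A = {-8, -5, -4, -2, -1, 0, 5, 8, 9, 18}, so |A + A| = 10.
K = |A + A| / |A| = 10/4 = 5/2 ≈ 2.5000.
Reference: AP of size 4 gives K = 7/4 ≈ 1.7500; a fully generic set of size 4 gives K ≈ 2.5000.

|A| = 4, |A + A| = 10, K = 10/4 = 5/2.


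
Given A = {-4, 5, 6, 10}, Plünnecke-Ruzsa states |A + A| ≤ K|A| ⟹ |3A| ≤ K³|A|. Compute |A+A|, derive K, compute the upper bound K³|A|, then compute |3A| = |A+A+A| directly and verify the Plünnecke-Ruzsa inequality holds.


|A| = 4.
Step 1: Compute A + A by enumerating all 16 pairs.
A + A = {-8, 1, 2, 6, 10, 11, 12, 15, 16, 20}, so |A + A| = 10.
Step 2: Doubling constant K = |A + A|/|A| = 10/4 = 10/4 ≈ 2.5000.
Step 3: Plünnecke-Ruzsa gives |3A| ≤ K³·|A| = (2.5000)³ · 4 ≈ 62.5000.
Step 4: Compute 3A = A + A + A directly by enumerating all triples (a,b,c) ∈ A³; |3A| = 19.
Step 5: Check 19 ≤ 62.5000? Yes ✓.

K = 10/4, Plünnecke-Ruzsa bound K³|A| ≈ 62.5000, |3A| = 19, inequality holds.


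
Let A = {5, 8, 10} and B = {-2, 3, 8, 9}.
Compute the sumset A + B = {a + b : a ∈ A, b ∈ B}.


A + B = {a + b : a ∈ A, b ∈ B}.
Enumerate all |A|·|B| = 3·4 = 12 pairs (a, b) and collect distinct sums.
a = 5: 5+-2=3, 5+3=8, 5+8=13, 5+9=14
a = 8: 8+-2=6, 8+3=11, 8+8=16, 8+9=17
a = 10: 10+-2=8, 10+3=13, 10+8=18, 10+9=19
Collecting distinct sums: A + B = {3, 6, 8, 11, 13, 14, 16, 17, 18, 19}
|A + B| = 10

A + B = {3, 6, 8, 11, 13, 14, 16, 17, 18, 19}


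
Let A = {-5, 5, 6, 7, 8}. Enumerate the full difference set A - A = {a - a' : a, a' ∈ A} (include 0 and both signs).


A - A = {a - a' : a, a' ∈ A}.
Compute a - a' for each ordered pair (a, a'):
a = -5: -5--5=0, -5-5=-10, -5-6=-11, -5-7=-12, -5-8=-13
a = 5: 5--5=10, 5-5=0, 5-6=-1, 5-7=-2, 5-8=-3
a = 6: 6--5=11, 6-5=1, 6-6=0, 6-7=-1, 6-8=-2
a = 7: 7--5=12, 7-5=2, 7-6=1, 7-7=0, 7-8=-1
a = 8: 8--5=13, 8-5=3, 8-6=2, 8-7=1, 8-8=0
Collecting distinct values (and noting 0 appears from a-a):
A - A = {-13, -12, -11, -10, -3, -2, -1, 0, 1, 2, 3, 10, 11, 12, 13}
|A - A| = 15

A - A = {-13, -12, -11, -10, -3, -2, -1, 0, 1, 2, 3, 10, 11, 12, 13}


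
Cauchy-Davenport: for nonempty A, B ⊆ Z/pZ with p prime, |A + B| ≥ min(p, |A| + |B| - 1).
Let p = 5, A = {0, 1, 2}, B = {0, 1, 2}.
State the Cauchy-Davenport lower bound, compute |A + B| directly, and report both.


Cauchy-Davenport: |A + B| ≥ min(p, |A| + |B| - 1) for A, B nonempty in Z/pZ.
|A| = 3, |B| = 3, p = 5.
CD lower bound = min(5, 3 + 3 - 1) = min(5, 5) = 5.
Compute A + B mod 5 directly:
a = 0: 0+0=0, 0+1=1, 0+2=2
a = 1: 1+0=1, 1+1=2, 1+2=3
a = 2: 2+0=2, 2+1=3, 2+2=4
A + B = {0, 1, 2, 3, 4}, so |A + B| = 5.
Verify: 5 ≥ 5? Yes ✓.

CD lower bound = 5, actual |A + B| = 5.


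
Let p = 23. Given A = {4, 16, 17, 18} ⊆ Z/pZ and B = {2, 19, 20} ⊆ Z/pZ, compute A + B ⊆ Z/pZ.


Work in Z/23Z: reduce every sum a + b modulo 23.
Enumerate all 12 pairs:
a = 4: 4+2=6, 4+19=0, 4+20=1
a = 16: 16+2=18, 16+19=12, 16+20=13
a = 17: 17+2=19, 17+19=13, 17+20=14
a = 18: 18+2=20, 18+19=14, 18+20=15
Distinct residues collected: {0, 1, 6, 12, 13, 14, 15, 18, 19, 20}
|A + B| = 10 (out of 23 total residues).

A + B = {0, 1, 6, 12, 13, 14, 15, 18, 19, 20}


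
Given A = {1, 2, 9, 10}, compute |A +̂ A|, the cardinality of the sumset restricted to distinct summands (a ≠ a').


Restricted sumset: A +̂ A = {a + a' : a ∈ A, a' ∈ A, a ≠ a'}.
Equivalently, take A + A and drop any sum 2a that is achievable ONLY as a + a for a ∈ A (i.e. sums representable only with equal summands).
Enumerate pairs (a, a') with a < a' (symmetric, so each unordered pair gives one sum; this covers all a ≠ a'):
  1 + 2 = 3
  1 + 9 = 10
  1 + 10 = 11
  2 + 9 = 11
  2 + 10 = 12
  9 + 10 = 19
Collected distinct sums: {3, 10, 11, 12, 19}
|A +̂ A| = 5
(Reference bound: |A +̂ A| ≥ 2|A| - 3 for |A| ≥ 2, with |A| = 4 giving ≥ 5.)

|A +̂ A| = 5


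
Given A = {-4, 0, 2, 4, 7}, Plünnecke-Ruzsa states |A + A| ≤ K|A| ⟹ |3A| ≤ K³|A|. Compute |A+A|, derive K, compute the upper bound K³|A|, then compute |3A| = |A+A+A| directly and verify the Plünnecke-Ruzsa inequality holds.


|A| = 5.
Step 1: Compute A + A by enumerating all 25 pairs.
A + A = {-8, -4, -2, 0, 2, 3, 4, 6, 7, 8, 9, 11, 14}, so |A + A| = 13.
Step 2: Doubling constant K = |A + A|/|A| = 13/5 = 13/5 ≈ 2.6000.
Step 3: Plünnecke-Ruzsa gives |3A| ≤ K³·|A| = (2.6000)³ · 5 ≈ 87.8800.
Step 4: Compute 3A = A + A + A directly by enumerating all triples (a,b,c) ∈ A³; |3A| = 24.
Step 5: Check 24 ≤ 87.8800? Yes ✓.

K = 13/5, Plünnecke-Ruzsa bound K³|A| ≈ 87.8800, |3A| = 24, inequality holds.


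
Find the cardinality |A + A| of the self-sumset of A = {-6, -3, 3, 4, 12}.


A + A = {a + a' : a, a' ∈ A}; |A| = 5.
General bounds: 2|A| - 1 ≤ |A + A| ≤ |A|(|A|+1)/2, i.e. 9 ≤ |A + A| ≤ 15.
Lower bound 2|A|-1 is attained iff A is an arithmetic progression.
Enumerate sums a + a' for a ≤ a' (symmetric, so this suffices):
a = -6: -6+-6=-12, -6+-3=-9, -6+3=-3, -6+4=-2, -6+12=6
a = -3: -3+-3=-6, -3+3=0, -3+4=1, -3+12=9
a = 3: 3+3=6, 3+4=7, 3+12=15
a = 4: 4+4=8, 4+12=16
a = 12: 12+12=24
Distinct sums: {-12, -9, -6, -3, -2, 0, 1, 6, 7, 8, 9, 15, 16, 24}
|A + A| = 14

|A + A| = 14


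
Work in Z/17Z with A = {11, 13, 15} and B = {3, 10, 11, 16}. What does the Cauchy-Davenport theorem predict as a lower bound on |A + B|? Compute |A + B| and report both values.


Cauchy-Davenport: |A + B| ≥ min(p, |A| + |B| - 1) for A, B nonempty in Z/pZ.
|A| = 3, |B| = 4, p = 17.
CD lower bound = min(17, 3 + 4 - 1) = min(17, 6) = 6.
Compute A + B mod 17 directly:
a = 11: 11+3=14, 11+10=4, 11+11=5, 11+16=10
a = 13: 13+3=16, 13+10=6, 13+11=7, 13+16=12
a = 15: 15+3=1, 15+10=8, 15+11=9, 15+16=14
A + B = {1, 4, 5, 6, 7, 8, 9, 10, 12, 14, 16}, so |A + B| = 11.
Verify: 11 ≥ 6? Yes ✓.

CD lower bound = 6, actual |A + B| = 11.


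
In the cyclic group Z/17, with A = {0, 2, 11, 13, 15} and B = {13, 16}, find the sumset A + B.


Work in Z/17Z: reduce every sum a + b modulo 17.
Enumerate all 10 pairs:
a = 0: 0+13=13, 0+16=16
a = 2: 2+13=15, 2+16=1
a = 11: 11+13=7, 11+16=10
a = 13: 13+13=9, 13+16=12
a = 15: 15+13=11, 15+16=14
Distinct residues collected: {1, 7, 9, 10, 11, 12, 13, 14, 15, 16}
|A + B| = 10 (out of 17 total residues).

A + B = {1, 7, 9, 10, 11, 12, 13, 14, 15, 16}


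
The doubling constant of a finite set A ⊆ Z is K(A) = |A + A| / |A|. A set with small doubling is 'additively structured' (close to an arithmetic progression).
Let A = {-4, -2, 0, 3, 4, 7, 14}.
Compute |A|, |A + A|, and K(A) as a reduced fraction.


|A| = 7.
Compute A + A by enumerating all 49 pairs.
A + A = {-8, -6, -4, -2, -1, 0, 1, 2, 3, 4, 5, 6, 7, 8, 10, 11, 12, 14, 17, 18, 21, 28}, so |A + A| = 22.
K = |A + A| / |A| = 22/7 (already in lowest terms) ≈ 3.1429.
Reference: AP of size 7 gives K = 13/7 ≈ 1.8571; a fully generic set of size 7 gives K ≈ 4.0000.

|A| = 7, |A + A| = 22, K = 22/7.


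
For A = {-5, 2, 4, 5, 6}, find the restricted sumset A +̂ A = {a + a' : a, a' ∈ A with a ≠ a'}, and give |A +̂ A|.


Restricted sumset: A +̂ A = {a + a' : a ∈ A, a' ∈ A, a ≠ a'}.
Equivalently, take A + A and drop any sum 2a that is achievable ONLY as a + a for a ∈ A (i.e. sums representable only with equal summands).
Enumerate pairs (a, a') with a < a' (symmetric, so each unordered pair gives one sum; this covers all a ≠ a'):
  -5 + 2 = -3
  -5 + 4 = -1
  -5 + 5 = 0
  -5 + 6 = 1
  2 + 4 = 6
  2 + 5 = 7
  2 + 6 = 8
  4 + 5 = 9
  4 + 6 = 10
  5 + 6 = 11
Collected distinct sums: {-3, -1, 0, 1, 6, 7, 8, 9, 10, 11}
|A +̂ A| = 10
(Reference bound: |A +̂ A| ≥ 2|A| - 3 for |A| ≥ 2, with |A| = 5 giving ≥ 7.)

|A +̂ A| = 10


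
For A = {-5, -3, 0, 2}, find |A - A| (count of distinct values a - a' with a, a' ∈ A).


A - A = {a - a' : a, a' ∈ A}; |A| = 4.
Bounds: 2|A|-1 ≤ |A - A| ≤ |A|² - |A| + 1, i.e. 7 ≤ |A - A| ≤ 13.
Note: 0 ∈ A - A always (from a - a). The set is symmetric: if d ∈ A - A then -d ∈ A - A.
Enumerate nonzero differences d = a - a' with a > a' (then include -d):
Positive differences: {2, 3, 5, 7}
Full difference set: {0} ∪ (positive diffs) ∪ (negative diffs).
|A - A| = 1 + 2·4 = 9 (matches direct enumeration: 9).

|A - A| = 9


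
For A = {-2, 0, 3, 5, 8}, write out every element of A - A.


A - A = {a - a' : a, a' ∈ A}.
Compute a - a' for each ordered pair (a, a'):
a = -2: -2--2=0, -2-0=-2, -2-3=-5, -2-5=-7, -2-8=-10
a = 0: 0--2=2, 0-0=0, 0-3=-3, 0-5=-5, 0-8=-8
a = 3: 3--2=5, 3-0=3, 3-3=0, 3-5=-2, 3-8=-5
a = 5: 5--2=7, 5-0=5, 5-3=2, 5-5=0, 5-8=-3
a = 8: 8--2=10, 8-0=8, 8-3=5, 8-5=3, 8-8=0
Collecting distinct values (and noting 0 appears from a-a):
A - A = {-10, -8, -7, -5, -3, -2, 0, 2, 3, 5, 7, 8, 10}
|A - A| = 13

A - A = {-10, -8, -7, -5, -3, -2, 0, 2, 3, 5, 7, 8, 10}


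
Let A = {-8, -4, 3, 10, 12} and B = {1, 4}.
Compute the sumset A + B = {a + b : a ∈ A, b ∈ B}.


A + B = {a + b : a ∈ A, b ∈ B}.
Enumerate all |A|·|B| = 5·2 = 10 pairs (a, b) and collect distinct sums.
a = -8: -8+1=-7, -8+4=-4
a = -4: -4+1=-3, -4+4=0
a = 3: 3+1=4, 3+4=7
a = 10: 10+1=11, 10+4=14
a = 12: 12+1=13, 12+4=16
Collecting distinct sums: A + B = {-7, -4, -3, 0, 4, 7, 11, 13, 14, 16}
|A + B| = 10

A + B = {-7, -4, -3, 0, 4, 7, 11, 13, 14, 16}


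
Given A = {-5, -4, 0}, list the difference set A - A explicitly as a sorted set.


A - A = {a - a' : a, a' ∈ A}.
Compute a - a' for each ordered pair (a, a'):
a = -5: -5--5=0, -5--4=-1, -5-0=-5
a = -4: -4--5=1, -4--4=0, -4-0=-4
a = 0: 0--5=5, 0--4=4, 0-0=0
Collecting distinct values (and noting 0 appears from a-a):
A - A = {-5, -4, -1, 0, 1, 4, 5}
|A - A| = 7

A - A = {-5, -4, -1, 0, 1, 4, 5}


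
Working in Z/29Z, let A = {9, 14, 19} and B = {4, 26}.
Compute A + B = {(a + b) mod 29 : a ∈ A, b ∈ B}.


Work in Z/29Z: reduce every sum a + b modulo 29.
Enumerate all 6 pairs:
a = 9: 9+4=13, 9+26=6
a = 14: 14+4=18, 14+26=11
a = 19: 19+4=23, 19+26=16
Distinct residues collected: {6, 11, 13, 16, 18, 23}
|A + B| = 6 (out of 29 total residues).

A + B = {6, 11, 13, 16, 18, 23}


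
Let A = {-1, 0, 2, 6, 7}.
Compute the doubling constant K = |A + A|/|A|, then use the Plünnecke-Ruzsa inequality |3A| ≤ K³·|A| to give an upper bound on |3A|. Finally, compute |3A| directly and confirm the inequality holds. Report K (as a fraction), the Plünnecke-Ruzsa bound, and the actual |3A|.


|A| = 5.
Step 1: Compute A + A by enumerating all 25 pairs.
A + A = {-2, -1, 0, 1, 2, 4, 5, 6, 7, 8, 9, 12, 13, 14}, so |A + A| = 14.
Step 2: Doubling constant K = |A + A|/|A| = 14/5 = 14/5 ≈ 2.8000.
Step 3: Plünnecke-Ruzsa gives |3A| ≤ K³·|A| = (2.8000)³ · 5 ≈ 109.7600.
Step 4: Compute 3A = A + A + A directly by enumerating all triples (a,b,c) ∈ A³; |3A| = 24.
Step 5: Check 24 ≤ 109.7600? Yes ✓.

K = 14/5, Plünnecke-Ruzsa bound K³|A| ≈ 109.7600, |3A| = 24, inequality holds.


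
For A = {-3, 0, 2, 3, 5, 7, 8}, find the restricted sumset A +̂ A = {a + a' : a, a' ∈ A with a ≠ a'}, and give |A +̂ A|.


Restricted sumset: A +̂ A = {a + a' : a ∈ A, a' ∈ A, a ≠ a'}.
Equivalently, take A + A and drop any sum 2a that is achievable ONLY as a + a for a ∈ A (i.e. sums representable only with equal summands).
Enumerate pairs (a, a') with a < a' (symmetric, so each unordered pair gives one sum; this covers all a ≠ a'):
  -3 + 0 = -3
  -3 + 2 = -1
  -3 + 3 = 0
  -3 + 5 = 2
  -3 + 7 = 4
  -3 + 8 = 5
  0 + 2 = 2
  0 + 3 = 3
  0 + 5 = 5
  0 + 7 = 7
  0 + 8 = 8
  2 + 3 = 5
  2 + 5 = 7
  2 + 7 = 9
  2 + 8 = 10
  3 + 5 = 8
  3 + 7 = 10
  3 + 8 = 11
  5 + 7 = 12
  5 + 8 = 13
  7 + 8 = 15
Collected distinct sums: {-3, -1, 0, 2, 3, 4, 5, 7, 8, 9, 10, 11, 12, 13, 15}
|A +̂ A| = 15
(Reference bound: |A +̂ A| ≥ 2|A| - 3 for |A| ≥ 2, with |A| = 7 giving ≥ 11.)

|A +̂ A| = 15


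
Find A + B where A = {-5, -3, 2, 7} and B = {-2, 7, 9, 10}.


A + B = {a + b : a ∈ A, b ∈ B}.
Enumerate all |A|·|B| = 4·4 = 16 pairs (a, b) and collect distinct sums.
a = -5: -5+-2=-7, -5+7=2, -5+9=4, -5+10=5
a = -3: -3+-2=-5, -3+7=4, -3+9=6, -3+10=7
a = 2: 2+-2=0, 2+7=9, 2+9=11, 2+10=12
a = 7: 7+-2=5, 7+7=14, 7+9=16, 7+10=17
Collecting distinct sums: A + B = {-7, -5, 0, 2, 4, 5, 6, 7, 9, 11, 12, 14, 16, 17}
|A + B| = 14

A + B = {-7, -5, 0, 2, 4, 5, 6, 7, 9, 11, 12, 14, 16, 17}


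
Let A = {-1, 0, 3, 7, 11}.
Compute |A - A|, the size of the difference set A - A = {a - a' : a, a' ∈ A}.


A - A = {a - a' : a, a' ∈ A}; |A| = 5.
Bounds: 2|A|-1 ≤ |A - A| ≤ |A|² - |A| + 1, i.e. 9 ≤ |A - A| ≤ 21.
Note: 0 ∈ A - A always (from a - a). The set is symmetric: if d ∈ A - A then -d ∈ A - A.
Enumerate nonzero differences d = a - a' with a > a' (then include -d):
Positive differences: {1, 3, 4, 7, 8, 11, 12}
Full difference set: {0} ∪ (positive diffs) ∪ (negative diffs).
|A - A| = 1 + 2·7 = 15 (matches direct enumeration: 15).

|A - A| = 15


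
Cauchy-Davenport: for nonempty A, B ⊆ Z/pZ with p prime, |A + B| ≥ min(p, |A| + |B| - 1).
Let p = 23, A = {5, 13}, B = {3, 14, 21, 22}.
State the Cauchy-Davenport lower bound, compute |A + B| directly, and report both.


Cauchy-Davenport: |A + B| ≥ min(p, |A| + |B| - 1) for A, B nonempty in Z/pZ.
|A| = 2, |B| = 4, p = 23.
CD lower bound = min(23, 2 + 4 - 1) = min(23, 5) = 5.
Compute A + B mod 23 directly:
a = 5: 5+3=8, 5+14=19, 5+21=3, 5+22=4
a = 13: 13+3=16, 13+14=4, 13+21=11, 13+22=12
A + B = {3, 4, 8, 11, 12, 16, 19}, so |A + B| = 7.
Verify: 7 ≥ 5? Yes ✓.

CD lower bound = 5, actual |A + B| = 7.


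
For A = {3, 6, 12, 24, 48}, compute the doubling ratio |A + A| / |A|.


|A| = 5.
Compute A + A by enumerating all 25 pairs.
A + A = {6, 9, 12, 15, 18, 24, 27, 30, 36, 48, 51, 54, 60, 72, 96}, so |A + A| = 15.
K = |A + A| / |A| = 15/5 = 3/1 ≈ 3.0000.
Reference: AP of size 5 gives K = 9/5 ≈ 1.8000; a fully generic set of size 5 gives K ≈ 3.0000.

|A| = 5, |A + A| = 15, K = 15/5 = 3/1.


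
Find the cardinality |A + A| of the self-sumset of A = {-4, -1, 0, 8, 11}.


A + A = {a + a' : a, a' ∈ A}; |A| = 5.
General bounds: 2|A| - 1 ≤ |A + A| ≤ |A|(|A|+1)/2, i.e. 9 ≤ |A + A| ≤ 15.
Lower bound 2|A|-1 is attained iff A is an arithmetic progression.
Enumerate sums a + a' for a ≤ a' (symmetric, so this suffices):
a = -4: -4+-4=-8, -4+-1=-5, -4+0=-4, -4+8=4, -4+11=7
a = -1: -1+-1=-2, -1+0=-1, -1+8=7, -1+11=10
a = 0: 0+0=0, 0+8=8, 0+11=11
a = 8: 8+8=16, 8+11=19
a = 11: 11+11=22
Distinct sums: {-8, -5, -4, -2, -1, 0, 4, 7, 8, 10, 11, 16, 19, 22}
|A + A| = 14

|A + A| = 14


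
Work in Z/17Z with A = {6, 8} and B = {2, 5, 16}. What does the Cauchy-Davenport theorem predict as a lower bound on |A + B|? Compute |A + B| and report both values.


Cauchy-Davenport: |A + B| ≥ min(p, |A| + |B| - 1) for A, B nonempty in Z/pZ.
|A| = 2, |B| = 3, p = 17.
CD lower bound = min(17, 2 + 3 - 1) = min(17, 4) = 4.
Compute A + B mod 17 directly:
a = 6: 6+2=8, 6+5=11, 6+16=5
a = 8: 8+2=10, 8+5=13, 8+16=7
A + B = {5, 7, 8, 10, 11, 13}, so |A + B| = 6.
Verify: 6 ≥ 4? Yes ✓.

CD lower bound = 4, actual |A + B| = 6.


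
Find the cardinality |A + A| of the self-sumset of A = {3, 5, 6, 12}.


A + A = {a + a' : a, a' ∈ A}; |A| = 4.
General bounds: 2|A| - 1 ≤ |A + A| ≤ |A|(|A|+1)/2, i.e. 7 ≤ |A + A| ≤ 10.
Lower bound 2|A|-1 is attained iff A is an arithmetic progression.
Enumerate sums a + a' for a ≤ a' (symmetric, so this suffices):
a = 3: 3+3=6, 3+5=8, 3+6=9, 3+12=15
a = 5: 5+5=10, 5+6=11, 5+12=17
a = 6: 6+6=12, 6+12=18
a = 12: 12+12=24
Distinct sums: {6, 8, 9, 10, 11, 12, 15, 17, 18, 24}
|A + A| = 10

|A + A| = 10


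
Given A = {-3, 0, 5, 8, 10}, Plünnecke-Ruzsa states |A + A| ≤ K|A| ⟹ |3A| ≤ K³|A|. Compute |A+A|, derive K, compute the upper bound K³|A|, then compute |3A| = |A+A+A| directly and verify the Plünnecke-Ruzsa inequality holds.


|A| = 5.
Step 1: Compute A + A by enumerating all 25 pairs.
A + A = {-6, -3, 0, 2, 5, 7, 8, 10, 13, 15, 16, 18, 20}, so |A + A| = 13.
Step 2: Doubling constant K = |A + A|/|A| = 13/5 = 13/5 ≈ 2.6000.
Step 3: Plünnecke-Ruzsa gives |3A| ≤ K³·|A| = (2.6000)³ · 5 ≈ 87.8800.
Step 4: Compute 3A = A + A + A directly by enumerating all triples (a,b,c) ∈ A³; |3A| = 25.
Step 5: Check 25 ≤ 87.8800? Yes ✓.

K = 13/5, Plünnecke-Ruzsa bound K³|A| ≈ 87.8800, |3A| = 25, inequality holds.


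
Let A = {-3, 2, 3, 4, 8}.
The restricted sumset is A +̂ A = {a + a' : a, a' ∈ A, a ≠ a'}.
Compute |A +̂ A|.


Restricted sumset: A +̂ A = {a + a' : a ∈ A, a' ∈ A, a ≠ a'}.
Equivalently, take A + A and drop any sum 2a that is achievable ONLY as a + a for a ∈ A (i.e. sums representable only with equal summands).
Enumerate pairs (a, a') with a < a' (symmetric, so each unordered pair gives one sum; this covers all a ≠ a'):
  -3 + 2 = -1
  -3 + 3 = 0
  -3 + 4 = 1
  -3 + 8 = 5
  2 + 3 = 5
  2 + 4 = 6
  2 + 8 = 10
  3 + 4 = 7
  3 + 8 = 11
  4 + 8 = 12
Collected distinct sums: {-1, 0, 1, 5, 6, 7, 10, 11, 12}
|A +̂ A| = 9
(Reference bound: |A +̂ A| ≥ 2|A| - 3 for |A| ≥ 2, with |A| = 5 giving ≥ 7.)

|A +̂ A| = 9


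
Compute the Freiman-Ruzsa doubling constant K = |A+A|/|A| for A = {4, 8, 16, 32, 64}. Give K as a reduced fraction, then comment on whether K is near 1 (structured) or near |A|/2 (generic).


|A| = 5.
Compute A + A by enumerating all 25 pairs.
A + A = {8, 12, 16, 20, 24, 32, 36, 40, 48, 64, 68, 72, 80, 96, 128}, so |A + A| = 15.
K = |A + A| / |A| = 15/5 = 3/1 ≈ 3.0000.
Reference: AP of size 5 gives K = 9/5 ≈ 1.8000; a fully generic set of size 5 gives K ≈ 3.0000.

|A| = 5, |A + A| = 15, K = 15/5 = 3/1.


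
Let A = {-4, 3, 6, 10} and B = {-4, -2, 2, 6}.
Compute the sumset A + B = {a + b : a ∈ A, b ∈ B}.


A + B = {a + b : a ∈ A, b ∈ B}.
Enumerate all |A|·|B| = 4·4 = 16 pairs (a, b) and collect distinct sums.
a = -4: -4+-4=-8, -4+-2=-6, -4+2=-2, -4+6=2
a = 3: 3+-4=-1, 3+-2=1, 3+2=5, 3+6=9
a = 6: 6+-4=2, 6+-2=4, 6+2=8, 6+6=12
a = 10: 10+-4=6, 10+-2=8, 10+2=12, 10+6=16
Collecting distinct sums: A + B = {-8, -6, -2, -1, 1, 2, 4, 5, 6, 8, 9, 12, 16}
|A + B| = 13

A + B = {-8, -6, -2, -1, 1, 2, 4, 5, 6, 8, 9, 12, 16}
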